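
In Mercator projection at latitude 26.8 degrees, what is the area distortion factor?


area_distortion = 1/cos^2(26.8) = 1.255

1.255


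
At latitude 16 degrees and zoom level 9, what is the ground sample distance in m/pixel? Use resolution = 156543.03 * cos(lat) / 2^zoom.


res = 156543.03 * cos(16) / 2^9 = 156543.03 * 0.9612617 / 512 = 293.9 m/pixel

293.9 m/pixel


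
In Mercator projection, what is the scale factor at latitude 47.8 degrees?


SF = 1 / cos(47.8) = 1 / 0.671721 = 1.489

1.489


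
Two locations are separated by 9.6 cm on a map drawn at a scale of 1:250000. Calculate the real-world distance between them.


ground = 9.6 cm * 250000 / 100 = 24000.0 m = 24.0 km

24.0 km


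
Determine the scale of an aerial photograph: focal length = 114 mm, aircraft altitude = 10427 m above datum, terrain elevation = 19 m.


scale = f / (H - h) = 114 mm / 10408 m = 114 / 10408000 = 1:91298

1:91298


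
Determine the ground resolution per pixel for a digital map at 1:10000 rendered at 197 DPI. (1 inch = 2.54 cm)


pixel_cm = 2.54 / 197 ≈ 0.012893 cm
ground = pixel_cm * 10000 / 100 = 2.54 * 10000 / (197 * 100) = 25400 / 19700 ≈ 1.29 m

1.29 m


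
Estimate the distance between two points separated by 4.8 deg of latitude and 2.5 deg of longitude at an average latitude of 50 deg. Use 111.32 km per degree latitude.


dlat_km = 4.8 * 111.32 = 534.336
dlon_km = 2.5 * 111.32 * cos(50) ≈ 178.888
dist = sqrt(534.336^2 + 178.888^2) ≈ 563.5 km

563.5 km


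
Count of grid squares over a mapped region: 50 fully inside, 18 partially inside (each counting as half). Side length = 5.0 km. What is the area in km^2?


effective squares = 50 + 18 * 0.5 = 59.0
area = 59.0 * 25.0 = 1475.0 km^2

1475.0 km^2


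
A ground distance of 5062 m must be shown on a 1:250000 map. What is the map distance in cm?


map_cm = 5062 * 100 / 250000 = 2.0248 cm ≈ 2.02 cm

2.02 cm


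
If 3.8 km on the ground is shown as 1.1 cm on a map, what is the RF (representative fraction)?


ground = 3.8 km = 380000 cm; RF denominator = ground / map = 380000 / 1.1 ≈ 345455; RF = 1:345455

1:345455


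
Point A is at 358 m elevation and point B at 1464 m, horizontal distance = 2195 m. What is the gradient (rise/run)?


gradient = (1464 - 358) / 2195 = 1106 / 2195 = 0.5039

0.5039


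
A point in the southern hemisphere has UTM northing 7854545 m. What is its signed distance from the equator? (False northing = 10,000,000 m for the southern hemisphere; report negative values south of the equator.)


For southern: actual = 7854545 - 10000000 = -2145455 m

-2145455 m


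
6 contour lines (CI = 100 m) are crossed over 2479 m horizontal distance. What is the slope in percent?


elevation change = 6 * 100 = 600 m
slope = 600 / 2479 * 100 = 24.2%

24.2%


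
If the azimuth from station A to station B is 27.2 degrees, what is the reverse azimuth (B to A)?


back azimuth = (27.2 + 180) mod 360 = 207.2 degrees

207.2 degrees


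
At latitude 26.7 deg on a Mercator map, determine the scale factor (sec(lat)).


SF = 1 / cos(26.7) = 1 / 0.893371 = 1.119

1.119


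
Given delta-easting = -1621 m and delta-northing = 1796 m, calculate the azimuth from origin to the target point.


az = atan2(-1621, 1796) = -42.1 deg
adjusted to 0-360: 317.9 degrees

317.9 degrees


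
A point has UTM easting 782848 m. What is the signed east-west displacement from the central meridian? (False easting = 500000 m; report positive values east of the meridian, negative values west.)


displacement = 782848 - 500000 = 282848 m

282848 m


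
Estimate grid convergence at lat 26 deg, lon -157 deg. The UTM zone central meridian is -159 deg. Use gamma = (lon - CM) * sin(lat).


gamma = (-157 - -159) * sin(26) = 2 * 0.438371 = 0.877 degrees

0.877 degrees


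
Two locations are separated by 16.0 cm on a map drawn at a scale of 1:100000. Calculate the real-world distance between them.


ground = 16.0 cm * 100000 / 100 = 16000.0 m = 16.0 km

16.0 km


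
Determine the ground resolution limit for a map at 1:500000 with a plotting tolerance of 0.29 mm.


ground = 0.29 mm * 500000 / 1000 = 145.0 m

145.0 m


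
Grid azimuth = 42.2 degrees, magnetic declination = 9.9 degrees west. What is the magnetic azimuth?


magnetic azimuth = grid azimuth - declination (east +ve)
mag_az = 42.2 - -9.9 = 52.1 degrees

52.1 degrees


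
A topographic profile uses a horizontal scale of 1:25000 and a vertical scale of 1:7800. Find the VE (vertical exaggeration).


VE = horizontal_scale / vertical_scale = 25000 / 7800 ≈ 3.2

3.2x


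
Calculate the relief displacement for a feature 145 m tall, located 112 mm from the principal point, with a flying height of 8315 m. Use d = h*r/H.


d = h * r / H = 145 * 112 / 8315 = 1.95 mm

1.95 mm


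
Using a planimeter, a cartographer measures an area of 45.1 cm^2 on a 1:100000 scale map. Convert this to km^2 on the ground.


ground_area = 45.1 * (100000/100)^2 = 45100000.0 m^2 = 45.1 km^2

45.1 km^2


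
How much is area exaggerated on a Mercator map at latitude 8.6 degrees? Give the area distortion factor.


area_distortion = 1/cos^2(8.6) = 1.023

1.023


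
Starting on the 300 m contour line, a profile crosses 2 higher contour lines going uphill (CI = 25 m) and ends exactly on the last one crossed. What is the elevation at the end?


elevation = 300 + 2 * 25 = 350 m

350 m


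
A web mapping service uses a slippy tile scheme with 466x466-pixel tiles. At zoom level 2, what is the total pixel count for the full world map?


tiles per axis = 2^2 = 4
total tiles = 4^2 = 16
pixels per axis = 4 * 466 = 1864
total pixels = 1864^2 = 3474496

3474496 pixels


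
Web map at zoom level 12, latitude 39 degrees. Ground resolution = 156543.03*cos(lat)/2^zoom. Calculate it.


res = 156543.03 * cos(39) / 2^12 = 156543.03 * 0.77714596 / 4096 = 29.7 m/pixel

29.7 m/pixel


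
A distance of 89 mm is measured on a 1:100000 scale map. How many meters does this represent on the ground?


ground = 89 mm * 100000 / 1000 = 8900.0 m

8900.0 m


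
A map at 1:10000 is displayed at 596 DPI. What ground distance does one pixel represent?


pixel_cm = 2.54 / 596 ≈ 0.004262 cm
ground = pixel_cm * 10000 / 100 = 2.54 * 10000 / (596 * 100) = 25400 / 59600 ≈ 0.43 m

0.43 m


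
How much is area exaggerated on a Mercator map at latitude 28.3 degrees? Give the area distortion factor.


area_distortion = 1/cos^2(28.3) = 1.29

1.29


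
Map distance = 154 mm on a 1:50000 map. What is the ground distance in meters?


ground = 154 mm * 50000 / 1000 = 7700.0 m

7700.0 m


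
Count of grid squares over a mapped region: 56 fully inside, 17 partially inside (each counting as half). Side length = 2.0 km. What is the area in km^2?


effective squares = 56 + 17 * 0.5 = 64.5
area = 64.5 * 4.0 = 258.0 km^2

258.0 km^2


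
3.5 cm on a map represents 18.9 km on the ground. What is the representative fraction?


ground = 18.9 km = 1890000 cm; RF denominator = ground / map = 1890000 / 3.5 = 540000; RF = 1:540000

1:540000


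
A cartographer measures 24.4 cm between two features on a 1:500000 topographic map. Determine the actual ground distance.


ground = 24.4 cm * 500000 / 100 = 122000.0 m = 122.0 km

122.0 km


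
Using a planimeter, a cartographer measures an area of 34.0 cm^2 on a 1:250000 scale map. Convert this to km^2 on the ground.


ground_area = 34.0 * (250000/100)^2 = 212500000.0 m^2 = 212.5 km^2

212.5 km^2


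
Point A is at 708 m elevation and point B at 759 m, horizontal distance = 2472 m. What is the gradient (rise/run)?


gradient = (759 - 708) / 2472 = 51 / 2472 = 0.0206

0.0206


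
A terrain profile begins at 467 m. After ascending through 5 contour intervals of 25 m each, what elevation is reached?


elevation = 467 + 5 * 25 = 592 m

592 m


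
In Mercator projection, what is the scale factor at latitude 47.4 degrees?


SF = 1 / cos(47.4) = 1 / 0.676876 = 1.477

1.477


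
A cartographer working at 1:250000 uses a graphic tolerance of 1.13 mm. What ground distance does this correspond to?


ground = 1.13 mm * 250000 / 1000 = 282.5 m

282.5 m


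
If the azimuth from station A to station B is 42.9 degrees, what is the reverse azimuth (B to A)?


back azimuth = (42.9 + 180) mod 360 = 222.9 degrees

222.9 degrees


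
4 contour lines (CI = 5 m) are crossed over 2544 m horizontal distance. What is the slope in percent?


elevation change = 4 * 5 = 20 m
slope = 20 / 2544 * 100 = 0.8%

0.8%


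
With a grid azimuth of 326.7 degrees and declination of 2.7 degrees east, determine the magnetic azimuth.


magnetic azimuth = grid azimuth - declination (east +ve)
mag_az = 326.7 - 2.7 = 324.0 degrees

324.0 degrees


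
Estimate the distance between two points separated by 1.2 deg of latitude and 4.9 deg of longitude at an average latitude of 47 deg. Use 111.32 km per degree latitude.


dlat_km = 1.2 * 111.32 = 133.584
dlon_km = 4.9 * 111.32 * cos(47) ≈ 372.008
dist = sqrt(133.584^2 + 372.008^2) ≈ 395.3 km

395.3 km


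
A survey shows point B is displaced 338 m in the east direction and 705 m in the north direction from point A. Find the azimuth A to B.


az = atan2(338, 705) = 25.6 deg
adjusted to 0-360: 25.6 degrees

25.6 degrees


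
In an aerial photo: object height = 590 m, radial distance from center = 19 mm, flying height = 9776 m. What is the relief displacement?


d = h * r / H = 590 * 19 / 9776 = 1.15 mm

1.15 mm


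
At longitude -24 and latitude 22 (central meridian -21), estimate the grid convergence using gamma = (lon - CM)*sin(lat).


gamma = (-24 - -21) * sin(22) = -3 * 0.374607 = -1.124 degrees

-1.124 degrees


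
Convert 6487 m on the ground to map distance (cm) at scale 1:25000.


map_cm = 6487 * 100 / 25000 = 25.948 cm ≈ 25.95 cm

25.95 cm


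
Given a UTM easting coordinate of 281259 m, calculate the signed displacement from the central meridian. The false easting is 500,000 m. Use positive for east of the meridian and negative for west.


displacement = 281259 - 500000 = -218741 m

-218741 m


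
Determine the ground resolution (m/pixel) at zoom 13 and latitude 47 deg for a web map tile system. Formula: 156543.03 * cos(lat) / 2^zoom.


res = 156543.03 * cos(47) / 2^13 = 156543.03 * 0.68199836 / 8192 = 13.03 m/pixel

13.03 m/pixel


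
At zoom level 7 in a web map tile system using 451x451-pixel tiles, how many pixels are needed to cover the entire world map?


tiles per axis = 2^7 = 128
total tiles = 128^2 = 16384
pixels per axis = 128 * 451 = 57728
total pixels = 57728^2 = 3332521984

3332521984 pixels


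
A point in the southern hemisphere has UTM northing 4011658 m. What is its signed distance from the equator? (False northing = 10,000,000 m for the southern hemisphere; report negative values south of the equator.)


For southern: actual = 4011658 - 10000000 = -5988342 m

-5988342 m


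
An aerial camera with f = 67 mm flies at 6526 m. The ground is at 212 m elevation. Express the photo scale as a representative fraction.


scale = f / (H - h) = 67 mm / 6314 m = 67 / 6314000 = 1:94239

1:94239


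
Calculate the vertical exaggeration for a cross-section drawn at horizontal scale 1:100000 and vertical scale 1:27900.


VE = horizontal_scale / vertical_scale = 100000 / 27900 ≈ 3.6

3.6x


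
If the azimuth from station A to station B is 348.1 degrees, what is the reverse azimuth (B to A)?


back azimuth = (348.1 + 180) mod 360 = 168.1 degrees

168.1 degrees


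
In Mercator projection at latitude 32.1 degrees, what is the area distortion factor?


area_distortion = 1/cos^2(32.1) = 1.394

1.394


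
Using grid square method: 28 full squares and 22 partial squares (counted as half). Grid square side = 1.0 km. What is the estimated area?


effective squares = 28 + 22 * 0.5 = 39.0
area = 39.0 * 1.0 = 39.0 km^2

39.0 km^2


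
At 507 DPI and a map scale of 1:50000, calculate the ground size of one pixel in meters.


pixel_cm = 2.54 / 507 ≈ 0.00501 cm
ground = pixel_cm * 50000 / 100 = 2.54 * 50000 / (507 * 100) = 127000 / 50700 ≈ 2.5 m

2.5 m


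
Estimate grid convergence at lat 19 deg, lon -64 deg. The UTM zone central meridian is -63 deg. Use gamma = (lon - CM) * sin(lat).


gamma = (-64 - -63) * sin(19) = -1 * 0.325568 = -0.326 degrees

-0.326 degrees


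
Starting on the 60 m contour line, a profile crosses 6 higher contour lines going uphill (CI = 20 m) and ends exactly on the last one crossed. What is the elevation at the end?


elevation = 60 + 6 * 20 = 180 m

180 m


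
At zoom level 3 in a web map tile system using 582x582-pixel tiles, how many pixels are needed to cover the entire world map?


tiles per axis = 2^3 = 8
total tiles = 8^2 = 64
pixels per axis = 8 * 582 = 4656
total pixels = 4656^2 = 21678336

21678336 pixels


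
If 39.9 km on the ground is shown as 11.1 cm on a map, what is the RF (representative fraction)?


ground = 39.9 km = 3990000 cm; RF denominator = ground / map = 3990000 / 11.1 ≈ 359459; RF = 1:359459

1:359459


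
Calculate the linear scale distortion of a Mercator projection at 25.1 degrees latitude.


SF = 1 / cos(25.1) = 1 / 0.905569 = 1.104

1.104


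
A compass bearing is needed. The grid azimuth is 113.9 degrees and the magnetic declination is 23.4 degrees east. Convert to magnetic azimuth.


magnetic azimuth = grid azimuth - declination (east +ve)
mag_az = 113.9 - 23.4 = 90.5 degrees

90.5 degrees


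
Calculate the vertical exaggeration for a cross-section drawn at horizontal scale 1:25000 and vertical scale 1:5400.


VE = horizontal_scale / vertical_scale = 25000 / 5400 ≈ 4.6

4.6x


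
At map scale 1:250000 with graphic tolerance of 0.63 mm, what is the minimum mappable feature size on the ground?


ground = 0.63 mm * 250000 / 1000 = 157.5 m

157.5 m


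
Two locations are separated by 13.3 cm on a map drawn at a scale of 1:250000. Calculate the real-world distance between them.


ground = 13.3 cm * 250000 / 100 = 33250.0 m = 33.25 km

33.25 km


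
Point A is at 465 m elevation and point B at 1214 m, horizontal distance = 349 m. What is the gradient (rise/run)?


gradient = (1214 - 465) / 349 = 749 / 349 = 2.1461

2.1461


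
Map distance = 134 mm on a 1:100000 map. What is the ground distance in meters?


ground = 134 mm * 100000 / 1000 = 13400.0 m

13400.0 m


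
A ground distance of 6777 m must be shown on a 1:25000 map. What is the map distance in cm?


map_cm = 6777 * 100 / 25000 = 27.108 cm ≈ 27.11 cm

27.11 cm


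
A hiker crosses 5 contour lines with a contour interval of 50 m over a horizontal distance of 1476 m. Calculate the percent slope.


elevation change = 5 * 50 = 250 m
slope = 250 / 1476 * 100 = 16.9%

16.9%


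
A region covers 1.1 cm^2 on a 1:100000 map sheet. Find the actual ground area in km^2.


ground_area = 1.1 * (100000/100)^2 = 1100000.0 m^2 = 1.1 km^2

1.1 km^2


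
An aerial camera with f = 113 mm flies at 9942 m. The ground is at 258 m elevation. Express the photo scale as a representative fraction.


scale = f / (H - h) = 113 mm / 9684 m = 113 / 9684000 = 1:85699

1:85699


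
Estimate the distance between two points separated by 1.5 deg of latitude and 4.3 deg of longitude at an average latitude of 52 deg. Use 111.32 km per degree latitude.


dlat_km = 1.5 * 111.32 = 166.98
dlon_km = 4.3 * 111.32 * cos(52) ≈ 294.702
dist = sqrt(166.98^2 + 294.702^2) ≈ 338.7 km

338.7 km


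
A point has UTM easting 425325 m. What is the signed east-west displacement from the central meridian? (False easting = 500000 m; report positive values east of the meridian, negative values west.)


displacement = 425325 - 500000 = -74675 m

-74675 m


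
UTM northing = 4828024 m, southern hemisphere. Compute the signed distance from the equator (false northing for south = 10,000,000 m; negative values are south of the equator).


For southern: actual = 4828024 - 10000000 = -5171976 m

-5171976 m


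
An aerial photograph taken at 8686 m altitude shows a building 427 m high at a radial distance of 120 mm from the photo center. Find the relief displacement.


d = h * r / H = 427 * 120 / 8686 = 5.9 mm

5.9 mm


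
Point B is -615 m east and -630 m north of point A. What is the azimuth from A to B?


az = atan2(-615, -630) = -135.7 deg
adjusted to 0-360: 224.3 degrees

224.3 degrees


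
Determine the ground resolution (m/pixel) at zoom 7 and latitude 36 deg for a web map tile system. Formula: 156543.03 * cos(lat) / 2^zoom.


res = 156543.03 * cos(36) / 2^7 = 156543.03 * 0.80901699 / 128 = 989.42 m/pixel

989.42 m/pixel


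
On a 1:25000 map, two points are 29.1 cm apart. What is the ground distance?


ground = 29.1 cm * 25000 / 100 = 7275.0 m = 7.275 km

7.275 km


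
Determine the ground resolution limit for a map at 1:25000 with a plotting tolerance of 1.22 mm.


ground = 1.22 mm * 25000 / 1000 = 30.5 m

30.5 m


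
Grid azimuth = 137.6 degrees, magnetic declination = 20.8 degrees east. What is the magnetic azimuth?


magnetic azimuth = grid azimuth - declination (east +ve)
mag_az = 137.6 - 20.8 = 116.8 degrees

116.8 degrees


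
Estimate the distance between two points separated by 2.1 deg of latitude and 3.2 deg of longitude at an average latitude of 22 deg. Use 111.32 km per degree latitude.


dlat_km = 2.1 * 111.32 = 233.772
dlon_km = 3.2 * 111.32 * cos(22) ≈ 330.285
dist = sqrt(233.772^2 + 330.285^2) ≈ 404.6 km

404.6 km


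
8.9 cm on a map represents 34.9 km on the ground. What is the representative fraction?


ground = 34.9 km = 3490000 cm; RF denominator = ground / map = 3490000 / 8.9 ≈ 392135; RF = 1:392135

1:392135


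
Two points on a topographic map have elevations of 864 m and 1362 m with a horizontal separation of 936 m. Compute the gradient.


gradient = (1362 - 864) / 936 = 498 / 936 = 0.5321

0.5321


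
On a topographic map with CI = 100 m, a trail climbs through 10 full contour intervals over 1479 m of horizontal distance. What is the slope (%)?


elevation change = 10 * 100 = 1000 m
slope = 1000 / 1479 * 100 = 67.6%

67.6%


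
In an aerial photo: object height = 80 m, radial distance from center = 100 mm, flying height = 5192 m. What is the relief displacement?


d = h * r / H = 80 * 100 / 5192 = 1.54 mm

1.54 mm


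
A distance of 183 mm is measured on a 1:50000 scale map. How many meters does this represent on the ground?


ground = 183 mm * 50000 / 1000 = 9150.0 m

9150.0 m


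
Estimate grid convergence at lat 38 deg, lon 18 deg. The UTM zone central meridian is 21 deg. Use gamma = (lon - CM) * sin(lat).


gamma = (18 - 21) * sin(38) = -3 * 0.615661 = -1.847 degrees

-1.847 degrees


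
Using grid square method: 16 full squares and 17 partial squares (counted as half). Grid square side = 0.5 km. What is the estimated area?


effective squares = 16 + 17 * 0.5 = 24.5
area = 24.5 * 0.25 = 6.125 km^2

6.125 km^2


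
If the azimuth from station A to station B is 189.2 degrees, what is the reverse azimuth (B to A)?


back azimuth = (189.2 + 180) mod 360 = 9.2 degrees

9.2 degrees


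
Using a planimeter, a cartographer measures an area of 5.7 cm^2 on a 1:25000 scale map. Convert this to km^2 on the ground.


ground_area = 5.7 * (25000/100)^2 = 356250.0 m^2 = 0.35625 km^2 ≈ 0.356 km^2

0.356 km^2


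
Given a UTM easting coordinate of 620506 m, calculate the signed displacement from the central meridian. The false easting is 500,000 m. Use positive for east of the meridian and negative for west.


displacement = 620506 - 500000 = 120506 m

120506 m


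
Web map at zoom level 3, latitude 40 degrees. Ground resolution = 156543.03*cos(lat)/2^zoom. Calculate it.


res = 156543.03 * cos(40) / 2^3 = 156543.03 * 0.76604444 / 8 = 14989.86 m/pixel

14989.86 m/pixel


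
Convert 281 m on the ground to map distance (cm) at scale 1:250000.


map_cm = 281 * 100 / 250000 = 0.1124 cm ≈ 0.11 cm

0.11 cm


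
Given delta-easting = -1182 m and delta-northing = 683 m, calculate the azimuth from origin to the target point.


az = atan2(-1182, 683) = -60.0 deg
adjusted to 0-360: 300.0 degrees

300.0 degrees


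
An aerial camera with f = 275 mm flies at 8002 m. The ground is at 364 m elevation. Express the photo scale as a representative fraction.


scale = f / (H - h) = 275 mm / 7638 m = 275 / 7638000 = 1:27775

1:27775


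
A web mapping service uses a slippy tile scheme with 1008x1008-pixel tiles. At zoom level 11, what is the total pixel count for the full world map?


tiles per axis = 2^11 = 2048
total tiles = 2048^2 = 4194304
pixels per axis = 2048 * 1008 = 2064384
total pixels = 2064384^2 = 4261681299456

4261681299456 pixels


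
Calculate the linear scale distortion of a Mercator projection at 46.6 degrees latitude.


SF = 1 / cos(46.6) = 1 / 0.687088 = 1.455

1.455


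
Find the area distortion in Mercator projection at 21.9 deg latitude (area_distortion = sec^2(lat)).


area_distortion = 1/cos^2(21.9) = 1.162

1.162


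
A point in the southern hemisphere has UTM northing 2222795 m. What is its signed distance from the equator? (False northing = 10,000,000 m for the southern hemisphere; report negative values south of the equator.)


For southern: actual = 2222795 - 10000000 = -7777205 m

-7777205 m


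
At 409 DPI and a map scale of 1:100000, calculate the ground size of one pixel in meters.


pixel_cm = 2.54 / 409 ≈ 0.00621 cm
ground = pixel_cm * 100000 / 100 = 2.54 * 100000 / (409 * 100) = 254000 / 40900 ≈ 6.21 m

6.21 m


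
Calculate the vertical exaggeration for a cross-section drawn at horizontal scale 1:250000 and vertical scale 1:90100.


VE = horizontal_scale / vertical_scale = 250000 / 90100 ≈ 2.8

2.8x


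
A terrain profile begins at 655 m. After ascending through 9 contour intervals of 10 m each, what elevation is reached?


elevation = 655 + 9 * 10 = 745 m

745 m


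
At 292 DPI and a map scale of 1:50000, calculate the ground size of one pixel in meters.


pixel_cm = 2.54 / 292 ≈ 0.008699 cm
ground = pixel_cm * 50000 / 100 = 2.54 * 50000 / (292 * 100) = 127000 / 29200 ≈ 4.35 m

4.35 m


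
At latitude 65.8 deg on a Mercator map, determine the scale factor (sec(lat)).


SF = 1 / cos(65.8) = 1 / 0.409923 = 2.439

2.439


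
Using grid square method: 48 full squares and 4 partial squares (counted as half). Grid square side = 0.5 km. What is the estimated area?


effective squares = 48 + 4 * 0.5 = 50.0
area = 50.0 * 0.25 = 12.5 km^2

12.5 km^2


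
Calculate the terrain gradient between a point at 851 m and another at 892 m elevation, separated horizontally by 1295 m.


gradient = (892 - 851) / 1295 = 41 / 1295 = 0.0317

0.0317


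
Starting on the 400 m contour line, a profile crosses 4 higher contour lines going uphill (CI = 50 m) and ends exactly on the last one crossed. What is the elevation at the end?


elevation = 400 + 4 * 50 = 600 m

600 m


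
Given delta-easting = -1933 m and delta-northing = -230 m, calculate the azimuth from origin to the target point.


az = atan2(-1933, -230) = -96.8 deg
adjusted to 0-360: 263.2 degrees

263.2 degrees


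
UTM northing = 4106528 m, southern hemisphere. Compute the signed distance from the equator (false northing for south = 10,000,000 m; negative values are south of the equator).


For southern: actual = 4106528 - 10000000 = -5893472 m

-5893472 m


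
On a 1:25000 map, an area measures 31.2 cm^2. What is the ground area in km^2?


ground_area = 31.2 * (25000/100)^2 = 1950000.0 m^2 = 1.95 km^2

1.95 km^2


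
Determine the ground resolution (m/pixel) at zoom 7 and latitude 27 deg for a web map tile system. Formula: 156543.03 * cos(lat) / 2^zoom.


res = 156543.03 * cos(27) / 2^7 = 156543.03 * 0.89100652 / 128 = 1089.69 m/pixel

1089.69 m/pixel


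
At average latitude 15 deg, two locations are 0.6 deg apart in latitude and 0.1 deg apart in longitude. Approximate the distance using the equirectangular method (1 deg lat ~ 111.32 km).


dlat_km = 0.6 * 111.32 = 66.792
dlon_km = 0.1 * 111.32 * cos(15) ≈ 10.753
dist = sqrt(66.792^2 + 10.753^2) ≈ 67.7 km

67.7 km


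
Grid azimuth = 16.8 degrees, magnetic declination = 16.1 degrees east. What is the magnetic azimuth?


magnetic azimuth = grid azimuth - declination (east +ve)
mag_az = 16.8 - 16.1 = 0.7 degrees

0.7 degrees


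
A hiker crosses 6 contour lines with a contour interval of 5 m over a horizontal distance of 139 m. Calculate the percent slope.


elevation change = 6 * 5 = 30 m
slope = 30 / 139 * 100 = 21.6%

21.6%


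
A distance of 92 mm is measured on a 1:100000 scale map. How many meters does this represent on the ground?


ground = 92 mm * 100000 / 1000 = 9200.0 m

9200.0 m


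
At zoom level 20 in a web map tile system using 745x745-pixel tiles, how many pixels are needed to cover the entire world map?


tiles per axis = 2^20 = 1048576
total tiles = 1048576^2 = 1099511627776
pixels per axis = 1048576 * 745 = 781189120
total pixels = 781189120^2 = 610256441206374400

610256441206374400 pixels


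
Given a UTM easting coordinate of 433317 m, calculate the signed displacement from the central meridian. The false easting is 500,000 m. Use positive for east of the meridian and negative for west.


displacement = 433317 - 500000 = -66683 m

-66683 m


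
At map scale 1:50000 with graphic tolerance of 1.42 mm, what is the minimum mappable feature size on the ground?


ground = 1.42 mm * 50000 / 1000 = 71.0 m

71.0 m


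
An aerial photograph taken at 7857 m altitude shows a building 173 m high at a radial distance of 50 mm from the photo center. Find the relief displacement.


d = h * r / H = 173 * 50 / 7857 = 1.1 mm

1.1 mm


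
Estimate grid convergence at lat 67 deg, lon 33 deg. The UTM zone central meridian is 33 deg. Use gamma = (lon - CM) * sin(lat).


gamma = (33 - 33) * sin(67) = 0 * 0.920505 = 0.0 degrees

0.0 degrees


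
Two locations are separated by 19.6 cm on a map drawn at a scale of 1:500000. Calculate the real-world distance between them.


ground = 19.6 cm * 500000 / 100 = 98000.0 m = 98.0 km

98.0 km


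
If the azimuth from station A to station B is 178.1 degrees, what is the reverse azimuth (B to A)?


back azimuth = (178.1 + 180) mod 360 = 358.1 degrees

358.1 degrees


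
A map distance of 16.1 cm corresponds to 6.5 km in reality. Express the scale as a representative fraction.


ground = 6.5 km = 650000 cm; RF denominator = ground / map = 650000 / 16.1 ≈ 40373; RF = 1:40373

1:40373


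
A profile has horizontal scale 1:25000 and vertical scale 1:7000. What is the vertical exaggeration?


VE = horizontal_scale / vertical_scale = 25000 / 7000 ≈ 3.6

3.6x


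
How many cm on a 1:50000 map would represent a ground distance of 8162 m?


map_cm = 8162 * 100 / 50000 = 16.324 cm ≈ 16.32 cm

16.32 cm


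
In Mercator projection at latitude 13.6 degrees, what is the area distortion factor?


area_distortion = 1/cos^2(13.6) = 1.059

1.059


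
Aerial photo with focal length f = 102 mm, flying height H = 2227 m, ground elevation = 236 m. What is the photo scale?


scale = f / (H - h) = 102 mm / 1991 m = 102 / 1991000 = 1:19520

1:19520


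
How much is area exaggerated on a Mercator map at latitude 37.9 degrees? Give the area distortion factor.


area_distortion = 1/cos^2(37.9) = 1.606

1.606


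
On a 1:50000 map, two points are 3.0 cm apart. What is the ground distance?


ground = 3.0 cm * 50000 / 100 = 1500.0 m = 1.5 km

1.5 km


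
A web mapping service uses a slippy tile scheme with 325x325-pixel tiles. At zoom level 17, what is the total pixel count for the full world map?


tiles per axis = 2^17 = 131072
total tiles = 131072^2 = 17179869184
pixels per axis = 131072 * 325 = 42598400
total pixels = 42598400^2 = 1814623682560000

1814623682560000 pixels


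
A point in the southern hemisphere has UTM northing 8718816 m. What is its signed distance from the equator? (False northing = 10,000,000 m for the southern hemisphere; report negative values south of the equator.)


For southern: actual = 8718816 - 10000000 = -1281184 m

-1281184 m


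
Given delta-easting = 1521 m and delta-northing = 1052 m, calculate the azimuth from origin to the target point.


az = atan2(1521, 1052) = 55.3 deg
adjusted to 0-360: 55.3 degrees

55.3 degrees


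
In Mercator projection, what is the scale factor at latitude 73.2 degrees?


SF = 1 / cos(73.2) = 1 / 0.289032 = 3.46

3.46


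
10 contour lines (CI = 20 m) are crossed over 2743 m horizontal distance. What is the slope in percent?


elevation change = 10 * 20 = 200 m
slope = 200 / 2743 * 100 = 7.3%

7.3%


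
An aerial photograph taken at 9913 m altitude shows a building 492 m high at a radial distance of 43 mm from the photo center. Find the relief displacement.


d = h * r / H = 492 * 43 / 9913 = 2.13 mm

2.13 mm


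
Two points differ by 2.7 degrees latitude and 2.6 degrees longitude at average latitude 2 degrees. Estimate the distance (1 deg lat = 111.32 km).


dlat_km = 2.7 * 111.32 = 300.564
dlon_km = 2.6 * 111.32 * cos(2) ≈ 289.256
dist = sqrt(300.564^2 + 289.256^2) ≈ 417.1 km

417.1 km


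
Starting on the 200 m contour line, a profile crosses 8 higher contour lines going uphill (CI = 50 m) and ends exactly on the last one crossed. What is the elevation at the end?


elevation = 200 + 8 * 50 = 600 m

600 m


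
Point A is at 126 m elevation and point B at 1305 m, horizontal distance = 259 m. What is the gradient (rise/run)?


gradient = (1305 - 126) / 259 = 1179 / 259 = 4.5521

4.5521


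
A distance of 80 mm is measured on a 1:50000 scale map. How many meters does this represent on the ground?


ground = 80 mm * 50000 / 1000 = 4000.0 m

4000.0 m


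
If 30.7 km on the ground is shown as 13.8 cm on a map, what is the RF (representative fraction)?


ground = 30.7 km = 3070000 cm; RF denominator = ground / map = 3070000 / 13.8 ≈ 222464; RF = 1:222464

1:222464


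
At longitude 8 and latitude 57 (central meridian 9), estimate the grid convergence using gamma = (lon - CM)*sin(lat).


gamma = (8 - 9) * sin(57) = -1 * 0.838671 = -0.839 degrees

-0.839 degrees


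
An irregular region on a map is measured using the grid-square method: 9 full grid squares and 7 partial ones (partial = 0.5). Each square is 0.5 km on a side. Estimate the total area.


effective squares = 9 + 7 * 0.5 = 12.5
area = 12.5 * 0.25 = 3.125 km^2

3.125 km^2


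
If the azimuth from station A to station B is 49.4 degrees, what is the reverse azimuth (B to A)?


back azimuth = (49.4 + 180) mod 360 = 229.4 degrees

229.4 degrees


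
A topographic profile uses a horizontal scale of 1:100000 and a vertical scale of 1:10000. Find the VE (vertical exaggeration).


VE = horizontal_scale / vertical_scale = 100000 / 10000 = 10.0

10.0x


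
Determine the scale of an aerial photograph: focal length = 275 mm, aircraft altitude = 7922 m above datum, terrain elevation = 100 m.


scale = f / (H - h) = 275 mm / 7822 m = 275 / 7822000 = 1:28444

1:28444


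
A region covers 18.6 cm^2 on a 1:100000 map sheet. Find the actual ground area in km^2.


ground_area = 18.6 * (100000/100)^2 = 18600000.0 m^2 = 18.6 km^2

18.6 km^2


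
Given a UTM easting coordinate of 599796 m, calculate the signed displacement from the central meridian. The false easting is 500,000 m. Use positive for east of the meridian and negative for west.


displacement = 599796 - 500000 = 99796 m

99796 m


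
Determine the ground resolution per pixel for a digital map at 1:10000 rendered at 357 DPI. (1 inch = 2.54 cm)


pixel_cm = 2.54 / 357 ≈ 0.007115 cm
ground = pixel_cm * 10000 / 100 = 2.54 * 10000 / (357 * 100) = 25400 / 35700 ≈ 0.71 m

0.71 m


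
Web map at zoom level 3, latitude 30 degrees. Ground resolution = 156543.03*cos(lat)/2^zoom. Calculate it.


res = 156543.03 * cos(30) / 2^3 = 156543.03 * 0.8660254 / 8 = 16946.28 m/pixel

16946.28 m/pixel


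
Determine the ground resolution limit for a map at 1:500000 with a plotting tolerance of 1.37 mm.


ground = 1.37 mm * 500000 / 1000 = 685.0 m

685.0 m


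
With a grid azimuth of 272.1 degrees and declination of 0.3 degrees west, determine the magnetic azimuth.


magnetic azimuth = grid azimuth - declination (east +ve)
mag_az = 272.1 - -0.3 = 272.4 degrees

272.4 degrees


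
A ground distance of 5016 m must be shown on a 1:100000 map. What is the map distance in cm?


map_cm = 5016 * 100 / 100000 = 5.016 cm ≈ 5.02 cm

5.02 cm


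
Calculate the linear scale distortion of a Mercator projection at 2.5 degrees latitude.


SF = 1 / cos(2.5) = 1 / 0.999048 = 1.001

1.001


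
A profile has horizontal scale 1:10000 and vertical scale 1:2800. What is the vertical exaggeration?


VE = horizontal_scale / vertical_scale = 10000 / 2800 ≈ 3.6

3.6x


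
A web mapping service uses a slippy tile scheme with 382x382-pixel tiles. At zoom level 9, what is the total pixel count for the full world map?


tiles per axis = 2^9 = 512
total tiles = 512^2 = 262144
pixels per axis = 512 * 382 = 195584
total pixels = 195584^2 = 38253101056

38253101056 pixels


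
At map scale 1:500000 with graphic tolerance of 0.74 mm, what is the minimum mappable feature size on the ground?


ground = 0.74 mm * 500000 / 1000 = 370.0 m

370.0 m


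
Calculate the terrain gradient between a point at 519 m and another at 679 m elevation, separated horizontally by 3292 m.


gradient = (679 - 519) / 3292 = 160 / 3292 = 0.0486

0.0486


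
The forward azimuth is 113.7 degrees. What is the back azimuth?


back azimuth = (113.7 + 180) mod 360 = 293.7 degrees

293.7 degrees


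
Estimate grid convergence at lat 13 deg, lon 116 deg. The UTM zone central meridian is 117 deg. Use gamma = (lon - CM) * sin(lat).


gamma = (116 - 117) * sin(13) = -1 * 0.224951 = -0.225 degrees

-0.225 degrees


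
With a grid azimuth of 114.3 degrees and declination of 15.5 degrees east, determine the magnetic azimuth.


magnetic azimuth = grid azimuth - declination (east +ve)
mag_az = 114.3 - 15.5 = 98.8 degrees

98.8 degrees


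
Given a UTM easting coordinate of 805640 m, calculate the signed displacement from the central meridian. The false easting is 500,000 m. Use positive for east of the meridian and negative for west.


displacement = 805640 - 500000 = 305640 m

305640 m


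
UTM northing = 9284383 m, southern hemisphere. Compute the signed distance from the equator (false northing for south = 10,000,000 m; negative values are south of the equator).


For southern: actual = 9284383 - 10000000 = -715617 m

-715617 m


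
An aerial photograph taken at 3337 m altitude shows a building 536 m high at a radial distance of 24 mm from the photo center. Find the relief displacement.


d = h * r / H = 536 * 24 / 3337 = 3.85 mm

3.85 mm


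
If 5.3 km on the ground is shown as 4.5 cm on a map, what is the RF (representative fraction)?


ground = 5.3 km = 530000 cm; RF denominator = ground / map = 530000 / 4.5 ≈ 117778; RF = 1:117778

1:117778


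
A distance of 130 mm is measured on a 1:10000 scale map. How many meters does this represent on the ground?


ground = 130 mm * 10000 / 1000 = 1300.0 m

1300.0 m


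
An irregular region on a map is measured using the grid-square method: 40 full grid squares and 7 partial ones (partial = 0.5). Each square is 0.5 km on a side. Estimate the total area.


effective squares = 40 + 7 * 0.5 = 43.5
area = 43.5 * 0.25 = 10.875 km^2

10.875 km^2


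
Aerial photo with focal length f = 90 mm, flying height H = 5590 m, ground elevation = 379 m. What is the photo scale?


scale = f / (H - h) = 90 mm / 5211 m = 90 / 5211000 = 1:57900

1:57900


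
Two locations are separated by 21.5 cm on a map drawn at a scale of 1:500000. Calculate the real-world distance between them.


ground = 21.5 cm * 500000 / 100 = 107500.0 m = 107.5 km

107.5 km


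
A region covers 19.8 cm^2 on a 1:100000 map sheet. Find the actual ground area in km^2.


ground_area = 19.8 * (100000/100)^2 = 19800000.0 m^2 = 19.8 km^2

19.8 km^2


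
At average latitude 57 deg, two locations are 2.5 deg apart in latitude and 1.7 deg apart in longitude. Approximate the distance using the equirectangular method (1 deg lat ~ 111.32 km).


dlat_km = 2.5 * 111.32 = 278.3
dlon_km = 1.7 * 111.32 * cos(57) ≈ 103.07
dist = sqrt(278.3^2 + 103.07^2) ≈ 296.8 km

296.8 km


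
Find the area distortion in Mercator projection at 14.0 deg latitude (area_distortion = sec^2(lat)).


area_distortion = 1/cos^2(14.0) = 1.062

1.062


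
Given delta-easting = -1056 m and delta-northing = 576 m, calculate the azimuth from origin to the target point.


az = atan2(-1056, 576) = -61.4 deg
adjusted to 0-360: 298.6 degrees

298.6 degrees


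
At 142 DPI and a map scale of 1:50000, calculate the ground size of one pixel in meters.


pixel_cm = 2.54 / 142 ≈ 0.017887 cm
ground = pixel_cm * 50000 / 100 = 2.54 * 50000 / (142 * 100) = 127000 / 14200 ≈ 8.94 m

8.94 m


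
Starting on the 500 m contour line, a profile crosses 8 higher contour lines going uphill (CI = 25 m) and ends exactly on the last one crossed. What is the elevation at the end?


elevation = 500 + 8 * 25 = 700 m

700 m


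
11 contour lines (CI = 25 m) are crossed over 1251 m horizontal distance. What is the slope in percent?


elevation change = 11 * 25 = 275 m
slope = 275 / 1251 * 100 = 22.0%

22.0%


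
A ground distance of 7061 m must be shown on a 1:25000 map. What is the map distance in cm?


map_cm = 7061 * 100 / 25000 = 28.244 cm ≈ 28.24 cm

28.24 cm


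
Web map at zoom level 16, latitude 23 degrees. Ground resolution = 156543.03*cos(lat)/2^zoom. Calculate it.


res = 156543.03 * cos(23) / 2^16 = 156543.03 * 0.92050485 / 65536 = 2.2 m/pixel

2.2 m/pixel


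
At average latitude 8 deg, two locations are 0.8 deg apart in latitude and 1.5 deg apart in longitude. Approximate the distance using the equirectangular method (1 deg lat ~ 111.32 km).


dlat_km = 0.8 * 111.32 = 89.056
dlon_km = 1.5 * 111.32 * cos(8) ≈ 165.355
dist = sqrt(89.056^2 + 165.355^2) ≈ 187.8 km

187.8 km


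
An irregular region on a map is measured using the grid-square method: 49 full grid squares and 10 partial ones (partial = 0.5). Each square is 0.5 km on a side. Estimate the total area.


effective squares = 49 + 10 * 0.5 = 54.0
area = 54.0 * 0.25 = 13.5 km^2

13.5 km^2


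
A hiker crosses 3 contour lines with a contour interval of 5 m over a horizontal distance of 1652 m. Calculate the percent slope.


elevation change = 3 * 5 = 15 m
slope = 15 / 1652 * 100 = 0.9%

0.9%


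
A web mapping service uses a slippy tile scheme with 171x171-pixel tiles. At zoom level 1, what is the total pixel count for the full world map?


tiles per axis = 2^1 = 2
total tiles = 2^2 = 4
pixels per axis = 2 * 171 = 342
total pixels = 342^2 = 116964

116964 pixels


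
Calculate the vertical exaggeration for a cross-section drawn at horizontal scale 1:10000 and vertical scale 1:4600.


VE = horizontal_scale / vertical_scale = 10000 / 4600 ≈ 2.2

2.2x


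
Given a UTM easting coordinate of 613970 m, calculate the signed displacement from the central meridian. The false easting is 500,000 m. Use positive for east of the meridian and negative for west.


displacement = 613970 - 500000 = 113970 m

113970 m
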